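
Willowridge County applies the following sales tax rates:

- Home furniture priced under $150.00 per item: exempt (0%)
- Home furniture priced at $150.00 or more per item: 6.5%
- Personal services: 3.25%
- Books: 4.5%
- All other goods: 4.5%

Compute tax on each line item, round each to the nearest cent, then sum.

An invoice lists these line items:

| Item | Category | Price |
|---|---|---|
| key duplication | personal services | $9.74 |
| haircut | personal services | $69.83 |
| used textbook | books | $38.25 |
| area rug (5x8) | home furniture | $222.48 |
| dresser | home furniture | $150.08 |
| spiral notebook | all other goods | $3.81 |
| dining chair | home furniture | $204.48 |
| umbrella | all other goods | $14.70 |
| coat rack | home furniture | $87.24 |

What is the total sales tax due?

$42.65

Key duplication $9.74: personal services → 3.25% → $0.32
Haircut $69.83: personal services → 3.25% → $2.27
Used textbook $38.25: books → 4.5% → $1.72
Area rug (5x8) $222.48: home furniture, $150.00 or more → 6.5% → $14.46
Dresser $150.08: home furniture, $150.00 or more → 6.5% → $9.76
Spiral notebook $3.81: all other goods → 4.5% → $0.17
Dining chair $204.48: home furniture, $150.00 or more → 6.5% → $13.29
Umbrella $14.70: all other goods → 4.5% → $0.66
Coat rack $87.24: home furniture, under $150.00 → 0% → $0.00
Total tax = $0.32 + $2.27 + $1.72 + $14.46 + $9.76 + $0.17 + $13.29 + $0.66 = $42.65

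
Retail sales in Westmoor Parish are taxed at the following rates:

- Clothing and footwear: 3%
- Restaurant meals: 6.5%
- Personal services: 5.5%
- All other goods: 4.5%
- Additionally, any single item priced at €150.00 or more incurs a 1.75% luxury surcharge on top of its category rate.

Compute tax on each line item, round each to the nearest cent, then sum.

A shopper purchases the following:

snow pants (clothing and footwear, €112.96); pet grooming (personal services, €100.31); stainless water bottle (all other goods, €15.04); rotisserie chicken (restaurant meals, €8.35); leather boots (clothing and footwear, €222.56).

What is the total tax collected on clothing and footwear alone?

€13.96

Snow pants €112.96: clothing and footwear → 3% → €3.39
Leather boots €222.56: clothing and footwear → 3% + 1.75% surcharge = 4.75% → €10.57
Tax on clothing and footwear = €3.39 + €10.57 = €13.96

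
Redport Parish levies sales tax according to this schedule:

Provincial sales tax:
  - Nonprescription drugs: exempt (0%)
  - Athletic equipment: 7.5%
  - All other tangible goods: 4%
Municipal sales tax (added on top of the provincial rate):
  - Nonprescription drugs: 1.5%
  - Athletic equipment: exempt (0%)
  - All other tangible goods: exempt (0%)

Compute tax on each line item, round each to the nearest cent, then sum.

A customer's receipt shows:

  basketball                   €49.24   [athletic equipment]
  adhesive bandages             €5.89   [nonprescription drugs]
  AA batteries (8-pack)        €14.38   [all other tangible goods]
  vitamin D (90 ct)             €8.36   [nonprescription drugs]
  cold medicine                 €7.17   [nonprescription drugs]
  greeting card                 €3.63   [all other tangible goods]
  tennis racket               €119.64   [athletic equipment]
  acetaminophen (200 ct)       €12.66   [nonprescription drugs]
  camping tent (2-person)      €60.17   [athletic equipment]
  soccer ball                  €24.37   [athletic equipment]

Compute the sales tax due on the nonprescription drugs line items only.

Adhesive bandages €5.89: nonprescription drugs → 0% + 1.5% municipal = 1.5% → €0.09
Vitamin D (90 ct) €8.36: nonprescription drugs → 0% + 1.5% municipal = 1.5% → €0.13
Cold medicine €7.17: nonprescription drugs → 0% + 1.5% municipal = 1.5% → €0.11
Acetaminophen (200 ct) €12.66: nonprescription drugs → 0% + 1.5% municipal = 1.5% → €0.19
Tax on nonprescription drugs = €0.09 + €0.13 + €0.11 + €0.19 = €0.52

€0.52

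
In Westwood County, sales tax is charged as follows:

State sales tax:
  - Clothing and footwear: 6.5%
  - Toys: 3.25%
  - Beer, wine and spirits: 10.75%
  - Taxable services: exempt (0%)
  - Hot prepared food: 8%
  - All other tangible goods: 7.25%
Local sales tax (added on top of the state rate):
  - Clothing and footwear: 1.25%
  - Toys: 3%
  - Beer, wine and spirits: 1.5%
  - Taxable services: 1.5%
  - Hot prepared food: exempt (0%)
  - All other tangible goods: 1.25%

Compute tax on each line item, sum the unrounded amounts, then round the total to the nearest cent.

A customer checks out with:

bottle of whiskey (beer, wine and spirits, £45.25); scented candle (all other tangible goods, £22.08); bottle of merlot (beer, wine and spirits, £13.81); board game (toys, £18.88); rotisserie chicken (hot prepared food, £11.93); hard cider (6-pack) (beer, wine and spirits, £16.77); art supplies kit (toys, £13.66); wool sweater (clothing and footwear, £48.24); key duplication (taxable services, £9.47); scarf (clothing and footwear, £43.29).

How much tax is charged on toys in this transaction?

Board game £18.88: toys → 3.25% + 3% local = 6.25% → £1.18
Art supplies kit £13.66: toys → 3.25% + 3% local = 6.25% → £0.85375
Tax on toys: unrounded sum = £2.03375 → £2.03

£2.03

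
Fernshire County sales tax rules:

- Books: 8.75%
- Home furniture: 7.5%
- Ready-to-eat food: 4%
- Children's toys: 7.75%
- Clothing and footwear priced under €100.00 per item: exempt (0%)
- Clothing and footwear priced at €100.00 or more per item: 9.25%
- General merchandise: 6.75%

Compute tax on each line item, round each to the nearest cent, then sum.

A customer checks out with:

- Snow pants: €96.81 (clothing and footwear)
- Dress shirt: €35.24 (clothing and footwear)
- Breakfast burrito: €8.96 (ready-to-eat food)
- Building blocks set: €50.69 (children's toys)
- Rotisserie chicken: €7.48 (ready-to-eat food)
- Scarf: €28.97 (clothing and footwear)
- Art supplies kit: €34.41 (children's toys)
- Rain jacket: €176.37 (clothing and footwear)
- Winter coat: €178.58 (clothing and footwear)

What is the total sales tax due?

€40.09

Snow pants €96.81: clothing and footwear, under €100.00 → 0% → €0.00
Dress shirt €35.24: clothing and footwear, under €100.00 → 0% → €0.00
Breakfast burrito €8.96: ready-to-eat food → 4% → €0.36
Building blocks set €50.69: children's toys → 7.75% → €3.93
Rotisserie chicken €7.48: ready-to-eat food → 4% → €0.30
Scarf €28.97: clothing and footwear, under €100.00 → 0% → €0.00
Art supplies kit €34.41: children's toys → 7.75% → €2.67
Rain jacket €176.37: clothing and footwear, €100.00 or more → 9.25% → €16.31
Winter coat €178.58: clothing and footwear, €100.00 or more → 9.25% → €16.52
Total tax = €0.36 + €3.93 + €0.30 + €2.67 + €16.31 + €16.52 = €40.09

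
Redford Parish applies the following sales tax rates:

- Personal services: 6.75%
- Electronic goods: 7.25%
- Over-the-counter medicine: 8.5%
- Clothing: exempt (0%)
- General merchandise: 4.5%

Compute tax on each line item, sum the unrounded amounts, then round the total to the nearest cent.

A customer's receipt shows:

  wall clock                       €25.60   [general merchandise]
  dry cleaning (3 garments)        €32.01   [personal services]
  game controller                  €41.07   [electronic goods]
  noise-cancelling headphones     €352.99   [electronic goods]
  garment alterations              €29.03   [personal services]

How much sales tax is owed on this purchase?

Wall clock €25.60: general merchandise → 4.5% → €1.152
Dry cleaning (3 garments) €32.01: personal services → 6.75% → €2.160675
Game controller €41.07: electronic goods → 7.25% → €2.977575
Noise-cancelling headphones €352.99: electronic goods → 7.25% → €25.591775
Garment alterations €29.03: personal services → 6.75% → €1.959525
Unrounded tax sum = €33.84155 → €33.84

€33.84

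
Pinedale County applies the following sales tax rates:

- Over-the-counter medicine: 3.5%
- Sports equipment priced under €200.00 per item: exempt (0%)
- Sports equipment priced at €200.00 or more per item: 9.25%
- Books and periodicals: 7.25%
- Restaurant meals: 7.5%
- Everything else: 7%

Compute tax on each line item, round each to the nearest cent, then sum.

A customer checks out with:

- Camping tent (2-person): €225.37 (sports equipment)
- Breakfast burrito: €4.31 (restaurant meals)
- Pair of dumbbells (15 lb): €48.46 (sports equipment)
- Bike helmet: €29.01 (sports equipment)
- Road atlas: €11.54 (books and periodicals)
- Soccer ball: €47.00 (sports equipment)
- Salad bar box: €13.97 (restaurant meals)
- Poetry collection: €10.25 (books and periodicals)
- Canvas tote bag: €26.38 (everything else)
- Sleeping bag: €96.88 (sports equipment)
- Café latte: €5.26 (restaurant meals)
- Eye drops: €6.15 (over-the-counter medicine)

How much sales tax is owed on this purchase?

€26.26

Camping tent (2-person) €225.37: sports equipment, €200.00 or more → 9.25% → €20.85
Breakfast burrito €4.31: restaurant meals → 7.5% → €0.32
Pair of dumbbells (15 lb) €48.46: sports equipment, under €200.00 → 0% → €0.00
Bike helmet €29.01: sports equipment, under €200.00 → 0% → €0.00
Road atlas €11.54: books and periodicals → 7.25% → €0.84
Soccer ball €47.00: sports equipment, under €200.00 → 0% → €0.00
Salad bar box €13.97: restaurant meals → 7.5% → €1.05
Poetry collection €10.25: books and periodicals → 7.25% → €0.74
Canvas tote bag €26.38: everything else → 7% → €1.85
Sleeping bag €96.88: sports equipment, under €200.00 → 0% → €0.00
Café latte €5.26: restaurant meals → 7.5% → €0.39
Eye drops €6.15: over-the-counter medicine → 3.5% → €0.22
Total tax = €20.85 + €0.32 + €0.84 + €1.05 + €0.74 + €1.85 + €0.39 + €0.22 = €26.26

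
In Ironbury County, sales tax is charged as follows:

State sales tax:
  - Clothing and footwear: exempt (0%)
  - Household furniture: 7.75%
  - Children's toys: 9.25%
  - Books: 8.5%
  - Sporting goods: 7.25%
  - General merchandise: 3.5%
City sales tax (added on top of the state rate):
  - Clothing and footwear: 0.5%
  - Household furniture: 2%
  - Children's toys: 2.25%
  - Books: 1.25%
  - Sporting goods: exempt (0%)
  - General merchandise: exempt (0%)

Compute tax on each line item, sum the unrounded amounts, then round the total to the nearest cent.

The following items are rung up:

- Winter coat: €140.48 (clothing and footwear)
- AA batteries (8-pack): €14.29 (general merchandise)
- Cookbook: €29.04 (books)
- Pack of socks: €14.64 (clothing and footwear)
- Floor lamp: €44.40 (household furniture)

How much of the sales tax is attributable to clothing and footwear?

Winter coat €140.48: clothing and footwear → 0% + 0.5% city = 0.5% → €0.7024
Pack of socks €14.64: clothing and footwear → 0% + 0.5% city = 0.5% → €0.0732
Tax on clothing and footwear: unrounded sum = €0.7756 → €0.78

€0.78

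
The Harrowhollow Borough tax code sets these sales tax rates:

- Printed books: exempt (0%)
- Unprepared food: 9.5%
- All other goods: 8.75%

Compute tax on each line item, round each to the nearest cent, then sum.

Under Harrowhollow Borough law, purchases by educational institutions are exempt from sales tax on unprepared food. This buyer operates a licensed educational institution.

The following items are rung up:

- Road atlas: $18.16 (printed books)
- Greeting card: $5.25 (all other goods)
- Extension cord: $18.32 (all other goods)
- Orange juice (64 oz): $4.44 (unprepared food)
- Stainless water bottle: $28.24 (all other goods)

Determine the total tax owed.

$4.53

Road atlas $18.16: printed books → 0% → $0.00
Greeting card $5.25: all other goods → 8.75% → $0.46
Extension cord $18.32: all other goods → 8.75% → $1.60
Orange juice (64 oz) $4.44: unprepared food, buyer-exempt → 0% → $0.00
Stainless water bottle $28.24: all other goods → 8.75% → $2.47
Total tax = $0.46 + $1.60 + $2.47 = $4.53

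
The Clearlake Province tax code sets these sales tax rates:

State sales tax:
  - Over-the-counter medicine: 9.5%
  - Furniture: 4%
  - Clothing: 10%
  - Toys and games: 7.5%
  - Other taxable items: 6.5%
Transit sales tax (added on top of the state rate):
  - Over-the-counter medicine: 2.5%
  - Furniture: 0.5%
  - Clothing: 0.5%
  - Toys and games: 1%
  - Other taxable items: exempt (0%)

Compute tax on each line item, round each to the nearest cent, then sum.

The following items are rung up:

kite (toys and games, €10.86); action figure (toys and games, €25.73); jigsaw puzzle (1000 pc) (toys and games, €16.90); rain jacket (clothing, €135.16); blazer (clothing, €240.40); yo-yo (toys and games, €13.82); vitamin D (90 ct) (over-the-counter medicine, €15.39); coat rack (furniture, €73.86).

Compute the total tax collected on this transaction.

€50.32

Kite €10.86: toys and games → 7.5% + 1% transit = 8.5% → €0.92
Action figure €25.73: toys and games → 7.5% + 1% transit = 8.5% → €2.19
Jigsaw puzzle (1000 pc) €16.90: toys and games → 7.5% + 1% transit = 8.5% → €1.44
Rain jacket €135.16: clothing → 10% + 0.5% transit = 10.5% → €14.19
Blazer €240.40: clothing → 10% + 0.5% transit = 10.5% → €25.24
Yo-yo €13.82: toys and games → 7.5% + 1% transit = 8.5% → €1.17
Vitamin D (90 ct) €15.39: over-the-counter medicine → 9.5% + 2.5% transit = 12% → €1.85
Coat rack €73.86: furniture → 4% + 0.5% transit = 4.5% → €3.32
Total tax = €0.92 + €2.19 + €1.44 + €14.19 + €25.24 + €1.17 + €1.85 + €3.32 = €50.32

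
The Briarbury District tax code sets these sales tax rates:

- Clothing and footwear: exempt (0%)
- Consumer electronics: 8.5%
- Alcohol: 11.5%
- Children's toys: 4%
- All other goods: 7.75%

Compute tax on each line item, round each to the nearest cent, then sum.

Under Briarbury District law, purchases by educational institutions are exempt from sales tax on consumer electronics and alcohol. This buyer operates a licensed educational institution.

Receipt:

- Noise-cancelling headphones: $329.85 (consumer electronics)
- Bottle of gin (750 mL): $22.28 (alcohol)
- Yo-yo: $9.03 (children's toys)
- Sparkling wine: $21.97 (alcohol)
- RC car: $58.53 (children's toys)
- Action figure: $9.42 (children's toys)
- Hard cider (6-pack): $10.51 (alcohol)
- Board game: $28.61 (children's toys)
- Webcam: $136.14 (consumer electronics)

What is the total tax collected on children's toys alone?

Yo-yo $9.03: children's toys → 4% → $0.36
RC car $58.53: children's toys → 4% → $2.34
Action figure $9.42: children's toys → 4% → $0.38
Board game $28.61: children's toys → 4% → $1.14
Tax on children's toys = $0.36 + $2.34 + $0.38 + $1.14 = $4.22

$4.22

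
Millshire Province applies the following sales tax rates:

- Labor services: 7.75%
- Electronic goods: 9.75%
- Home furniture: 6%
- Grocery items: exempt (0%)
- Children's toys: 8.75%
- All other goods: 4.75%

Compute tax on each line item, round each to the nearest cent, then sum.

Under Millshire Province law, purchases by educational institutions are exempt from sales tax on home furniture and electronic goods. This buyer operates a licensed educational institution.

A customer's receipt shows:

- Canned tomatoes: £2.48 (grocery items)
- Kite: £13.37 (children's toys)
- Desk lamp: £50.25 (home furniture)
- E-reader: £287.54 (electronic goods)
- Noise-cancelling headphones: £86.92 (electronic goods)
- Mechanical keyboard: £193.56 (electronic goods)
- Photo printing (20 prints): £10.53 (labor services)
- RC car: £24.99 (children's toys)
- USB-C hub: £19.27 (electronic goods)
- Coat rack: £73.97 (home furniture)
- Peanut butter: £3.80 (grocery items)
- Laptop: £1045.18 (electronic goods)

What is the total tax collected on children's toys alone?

Kite £13.37: children's toys → 8.75% → £1.17
RC car £24.99: children's toys → 8.75% → £2.19
Tax on children's toys = £1.17 + £2.19 = £3.36

£3.36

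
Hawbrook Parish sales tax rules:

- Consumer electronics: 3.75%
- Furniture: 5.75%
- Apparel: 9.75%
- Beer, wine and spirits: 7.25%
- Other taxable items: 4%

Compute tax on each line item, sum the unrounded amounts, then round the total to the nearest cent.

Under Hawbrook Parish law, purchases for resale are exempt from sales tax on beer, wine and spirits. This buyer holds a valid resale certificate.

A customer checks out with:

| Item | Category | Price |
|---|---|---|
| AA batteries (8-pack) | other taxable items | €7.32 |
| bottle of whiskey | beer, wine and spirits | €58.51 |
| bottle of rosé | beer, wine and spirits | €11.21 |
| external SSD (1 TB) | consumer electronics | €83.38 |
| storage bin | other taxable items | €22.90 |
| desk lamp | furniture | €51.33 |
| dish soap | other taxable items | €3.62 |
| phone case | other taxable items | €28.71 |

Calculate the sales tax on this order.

€8.58

AA batteries (8-pack) €7.32: other taxable items → 4% → €0.2928
Bottle of whiskey €58.51: beer, wine and spirits, buyer-exempt → 0% → €0.00
Bottle of rosé €11.21: beer, wine and spirits, buyer-exempt → 0% → €0.00
External SSD (1 TB) €83.38: consumer electronics → 3.75% → €3.12675
Storage bin €22.90: other taxable items → 4% → €0.916
Desk lamp €51.33: furniture → 5.75% → €2.951475
Dish soap €3.62: other taxable items → 4% → €0.1448
Phone case €28.71: other taxable items → 4% → €1.1484
Unrounded tax sum = €8.580225 → €8.58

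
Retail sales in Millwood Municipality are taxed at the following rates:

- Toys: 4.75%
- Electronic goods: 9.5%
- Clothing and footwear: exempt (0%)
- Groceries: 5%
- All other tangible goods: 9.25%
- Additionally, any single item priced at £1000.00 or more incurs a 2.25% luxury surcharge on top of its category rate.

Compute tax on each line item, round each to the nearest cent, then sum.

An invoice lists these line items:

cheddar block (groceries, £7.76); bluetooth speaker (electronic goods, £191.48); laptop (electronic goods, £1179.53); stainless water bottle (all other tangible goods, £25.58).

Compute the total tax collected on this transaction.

£159.54

Cheddar block £7.76: groceries → 5% → £0.39
Bluetooth speaker £191.48: electronic goods → 9.5% → £18.19
Laptop £1179.53: electronic goods → 9.5% + 2.25% surcharge = 11.75% → £138.59
Stainless water bottle £25.58: all other tangible goods → 9.25% → £2.37
Total tax = £0.39 + £18.19 + £138.59 + £2.37 = £159.54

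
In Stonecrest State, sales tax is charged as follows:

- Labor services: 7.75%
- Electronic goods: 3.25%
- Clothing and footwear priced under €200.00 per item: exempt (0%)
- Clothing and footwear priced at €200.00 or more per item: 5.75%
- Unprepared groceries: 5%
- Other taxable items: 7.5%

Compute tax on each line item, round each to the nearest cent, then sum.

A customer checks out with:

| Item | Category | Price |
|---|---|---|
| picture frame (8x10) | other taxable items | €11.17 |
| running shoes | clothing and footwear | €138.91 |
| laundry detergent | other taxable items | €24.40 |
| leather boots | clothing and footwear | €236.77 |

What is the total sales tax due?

Picture frame (8x10) €11.17: other taxable items → 7.5% → €0.84
Running shoes €138.91: clothing and footwear, under €200.00 → 0% → €0.00
Laundry detergent €24.40: other taxable items → 7.5% → €1.83
Leather boots €236.77: clothing and footwear, €200.00 or more → 5.75% → €13.61
Total tax = €0.84 + €1.83 + €13.61 = €16.28

€16.28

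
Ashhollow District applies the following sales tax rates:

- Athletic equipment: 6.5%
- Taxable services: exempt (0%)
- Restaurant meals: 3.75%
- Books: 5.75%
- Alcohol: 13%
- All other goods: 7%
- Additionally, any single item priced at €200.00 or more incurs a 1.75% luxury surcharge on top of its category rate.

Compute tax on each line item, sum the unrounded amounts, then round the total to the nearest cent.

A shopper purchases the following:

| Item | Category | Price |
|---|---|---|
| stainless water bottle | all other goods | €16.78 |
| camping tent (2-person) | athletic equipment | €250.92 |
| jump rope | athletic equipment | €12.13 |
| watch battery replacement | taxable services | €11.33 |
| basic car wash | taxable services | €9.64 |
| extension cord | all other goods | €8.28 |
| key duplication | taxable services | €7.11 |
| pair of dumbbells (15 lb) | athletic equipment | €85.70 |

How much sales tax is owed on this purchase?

€28.81

Stainless water bottle €16.78: all other goods → 7% → €1.1746
Camping tent (2-person) €250.92: athletic equipment → 6.5% + 1.75% surcharge = 8.25% → €20.7009
Jump rope €12.13: athletic equipment → 6.5% → €0.78845
Watch battery replacement €11.33: taxable services → 0% → €0.00
Basic car wash €9.64: taxable services → 0% → €0.00
Extension cord €8.28: all other goods → 7% → €0.5796
Key duplication €7.11: taxable services → 0% → €0.00
Pair of dumbbells (15 lb) €85.70: athletic equipment → 6.5% → €5.5705
Unrounded tax sum = €28.81405 → €28.81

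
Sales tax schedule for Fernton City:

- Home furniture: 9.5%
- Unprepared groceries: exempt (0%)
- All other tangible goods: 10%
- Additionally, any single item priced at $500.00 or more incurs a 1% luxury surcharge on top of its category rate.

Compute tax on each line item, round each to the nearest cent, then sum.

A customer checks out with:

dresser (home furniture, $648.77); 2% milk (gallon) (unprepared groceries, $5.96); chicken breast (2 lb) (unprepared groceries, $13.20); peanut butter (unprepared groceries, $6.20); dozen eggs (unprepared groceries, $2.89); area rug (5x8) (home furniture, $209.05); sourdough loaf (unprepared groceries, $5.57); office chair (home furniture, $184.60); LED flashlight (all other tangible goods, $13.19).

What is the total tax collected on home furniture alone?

Dresser $648.77: home furniture → 9.5% + 1% surcharge = 10.5% → $68.12
Area rug (5x8) $209.05: home furniture → 9.5% → $19.86
Office chair $184.60: home furniture → 9.5% → $17.54
Tax on home furniture = $68.12 + $19.86 + $17.54 = $105.52

$105.52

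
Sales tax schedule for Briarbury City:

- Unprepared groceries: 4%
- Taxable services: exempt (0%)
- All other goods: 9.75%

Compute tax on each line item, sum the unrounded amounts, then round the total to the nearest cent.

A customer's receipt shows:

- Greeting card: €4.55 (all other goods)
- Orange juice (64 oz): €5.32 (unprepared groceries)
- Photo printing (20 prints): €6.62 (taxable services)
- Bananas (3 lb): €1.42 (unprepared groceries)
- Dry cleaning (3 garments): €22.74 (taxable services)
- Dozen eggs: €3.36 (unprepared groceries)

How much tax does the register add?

€0.85

Greeting card €4.55: all other goods → 9.75% → €0.443625
Orange juice (64 oz) €5.32: unprepared groceries → 4% → €0.2128
Photo printing (20 prints) €6.62: taxable services → 0% → €0.00
Bananas (3 lb) €1.42: unprepared groceries → 4% → €0.0568
Dry cleaning (3 garments) €22.74: taxable services → 0% → €0.00
Dozen eggs €3.36: unprepared groceries → 4% → €0.1344
Unrounded tax sum = €0.847625 → €0.85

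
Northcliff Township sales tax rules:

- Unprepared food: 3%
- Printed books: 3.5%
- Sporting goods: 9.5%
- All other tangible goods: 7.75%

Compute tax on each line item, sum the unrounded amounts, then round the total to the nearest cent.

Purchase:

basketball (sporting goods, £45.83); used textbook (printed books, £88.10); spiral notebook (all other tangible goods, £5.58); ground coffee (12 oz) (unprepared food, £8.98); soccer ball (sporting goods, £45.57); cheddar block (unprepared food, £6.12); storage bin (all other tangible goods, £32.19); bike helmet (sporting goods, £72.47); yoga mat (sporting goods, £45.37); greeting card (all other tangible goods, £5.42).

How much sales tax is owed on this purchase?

£26.76

Basketball £45.83: sporting goods → 9.5% → £4.35385
Used textbook £88.10: printed books → 3.5% → £3.0835
Spiral notebook £5.58: all other tangible goods → 7.75% → £0.43245
Ground coffee (12 oz) £8.98: unprepared food → 3% → £0.2694
Soccer ball £45.57: sporting goods → 9.5% → £4.32915
Cheddar block £6.12: unprepared food → 3% → £0.1836
Storage bin £32.19: all other tangible goods → 7.75% → £2.494725
Bike helmet £72.47: sporting goods → 9.5% → £6.88465
Yoga mat £45.37: sporting goods → 9.5% → £4.31015
Greeting card £5.42: all other tangible goods → 7.75% → £0.42005
Unrounded tax sum = £26.761525 → £26.76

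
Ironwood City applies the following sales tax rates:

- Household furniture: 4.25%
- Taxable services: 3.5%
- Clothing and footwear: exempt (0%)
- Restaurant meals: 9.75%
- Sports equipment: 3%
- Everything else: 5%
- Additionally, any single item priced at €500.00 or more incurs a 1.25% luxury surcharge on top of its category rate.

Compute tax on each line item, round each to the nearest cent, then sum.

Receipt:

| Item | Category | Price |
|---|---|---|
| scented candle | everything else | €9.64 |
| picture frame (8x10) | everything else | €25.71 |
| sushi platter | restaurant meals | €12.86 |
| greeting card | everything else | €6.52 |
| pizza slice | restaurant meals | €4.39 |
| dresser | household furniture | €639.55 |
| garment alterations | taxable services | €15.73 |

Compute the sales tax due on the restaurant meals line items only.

€1.68

Sushi platter €12.86: restaurant meals → 9.75% → €1.25
Pizza slice €4.39: restaurant meals → 9.75% → €0.43
Tax on restaurant meals = €1.25 + €0.43 = €1.68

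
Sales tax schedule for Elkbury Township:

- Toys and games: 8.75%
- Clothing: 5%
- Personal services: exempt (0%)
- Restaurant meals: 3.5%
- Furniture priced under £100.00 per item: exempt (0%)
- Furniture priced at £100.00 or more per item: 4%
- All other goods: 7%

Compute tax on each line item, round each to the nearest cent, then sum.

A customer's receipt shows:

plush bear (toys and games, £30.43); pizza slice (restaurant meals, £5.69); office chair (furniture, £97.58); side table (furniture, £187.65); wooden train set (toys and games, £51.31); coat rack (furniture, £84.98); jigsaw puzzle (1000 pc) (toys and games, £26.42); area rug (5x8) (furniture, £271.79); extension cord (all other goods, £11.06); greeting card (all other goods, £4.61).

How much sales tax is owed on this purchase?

£29.13

Plush bear £30.43: toys and games → 8.75% → £2.66
Pizza slice £5.69: restaurant meals → 3.5% → £0.20
Office chair £97.58: furniture, under £100.00 → 0% → £0.00
Side table £187.65: furniture, £100.00 or more → 4% → £7.51
Wooden train set £51.31: toys and games → 8.75% → £4.49
Coat rack £84.98: furniture, under £100.00 → 0% → £0.00
Jigsaw puzzle (1000 pc) £26.42: toys and games → 8.75% → £2.31
Area rug (5x8) £271.79: furniture, £100.00 or more → 4% → £10.87
Extension cord £11.06: all other goods → 7% → £0.77
Greeting card £4.61: all other goods → 7% → £0.32
Total tax = £2.66 + £0.20 + £7.51 + £4.49 + £2.31 + £10.87 + £0.77 + £0.32 = £29.13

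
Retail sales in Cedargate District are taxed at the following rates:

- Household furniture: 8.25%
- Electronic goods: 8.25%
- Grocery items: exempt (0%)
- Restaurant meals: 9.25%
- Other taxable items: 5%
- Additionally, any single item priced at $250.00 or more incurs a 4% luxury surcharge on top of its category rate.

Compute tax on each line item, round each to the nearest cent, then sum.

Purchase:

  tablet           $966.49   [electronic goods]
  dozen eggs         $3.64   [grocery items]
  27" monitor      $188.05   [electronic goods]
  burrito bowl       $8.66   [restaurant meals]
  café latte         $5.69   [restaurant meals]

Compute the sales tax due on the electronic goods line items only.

Tablet $966.49: electronic goods → 8.25% + 4% surcharge = 12.25% → $118.40
27" monitor $188.05: electronic goods → 8.25% → $15.51
Tax on electronic goods = $118.40 + $15.51 = $133.91

$133.91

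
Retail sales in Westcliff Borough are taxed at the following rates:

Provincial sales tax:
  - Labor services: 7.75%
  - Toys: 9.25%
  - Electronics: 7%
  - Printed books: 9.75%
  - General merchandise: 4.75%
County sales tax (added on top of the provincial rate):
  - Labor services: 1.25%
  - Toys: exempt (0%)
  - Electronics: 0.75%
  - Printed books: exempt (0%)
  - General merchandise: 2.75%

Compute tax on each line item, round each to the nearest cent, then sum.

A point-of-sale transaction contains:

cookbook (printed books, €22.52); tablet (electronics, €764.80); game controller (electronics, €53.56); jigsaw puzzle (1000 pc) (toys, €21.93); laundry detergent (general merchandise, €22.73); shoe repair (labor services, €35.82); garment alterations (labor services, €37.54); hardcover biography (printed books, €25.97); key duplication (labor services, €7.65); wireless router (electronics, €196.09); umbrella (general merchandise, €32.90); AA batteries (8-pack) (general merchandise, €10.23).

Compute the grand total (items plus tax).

€1329.35

Cookbook €22.52: printed books → 9.75% + 0% county = 9.75% → €2.20
Tablet €764.80: electronics → 7% + 0.75% county = 7.75% → €59.27
Game controller €53.56: electronics → 7% + 0.75% county = 7.75% → €4.15
Jigsaw puzzle (1000 pc) €21.93: toys → 9.25% + 0% county = 9.25% → €2.03
Laundry detergent €22.73: general merchandise → 4.75% + 2.75% county = 7.5% → €1.70
Shoe repair €35.82: labor services → 7.75% + 1.25% county = 9% → €3.22
Garment alterations €37.54: labor services → 7.75% + 1.25% county = 9% → €3.38
Hardcover biography €25.97: printed books → 9.75% + 0% county = 9.75% → €2.53
Key duplication €7.65: labor services → 7.75% + 1.25% county = 9% → €0.69
Wireless router €196.09: electronics → 7% + 0.75% county = 7.75% → €15.20
Umbrella €32.90: general merchandise → 4.75% + 2.75% county = 7.5% → €2.47
AA batteries (8-pack) €10.23: general merchandise → 4.75% + 2.75% county = 7.5% → €0.77
Subtotal = €1231.74; tax = €97.61; total due = €1329.35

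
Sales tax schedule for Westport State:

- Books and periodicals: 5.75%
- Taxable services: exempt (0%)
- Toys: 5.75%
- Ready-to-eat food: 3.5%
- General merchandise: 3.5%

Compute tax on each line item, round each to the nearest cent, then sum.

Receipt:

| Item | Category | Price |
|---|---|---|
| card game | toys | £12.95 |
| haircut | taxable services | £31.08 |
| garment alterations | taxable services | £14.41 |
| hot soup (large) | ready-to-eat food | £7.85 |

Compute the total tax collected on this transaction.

£1.01

Card game £12.95: toys → 5.75% → £0.74
Haircut £31.08: taxable services → 0% → £0.00
Garment alterations £14.41: taxable services → 0% → £0.00
Hot soup (large) £7.85: ready-to-eat food → 3.5% → £0.27
Total tax = £0.74 + £0.27 = £1.01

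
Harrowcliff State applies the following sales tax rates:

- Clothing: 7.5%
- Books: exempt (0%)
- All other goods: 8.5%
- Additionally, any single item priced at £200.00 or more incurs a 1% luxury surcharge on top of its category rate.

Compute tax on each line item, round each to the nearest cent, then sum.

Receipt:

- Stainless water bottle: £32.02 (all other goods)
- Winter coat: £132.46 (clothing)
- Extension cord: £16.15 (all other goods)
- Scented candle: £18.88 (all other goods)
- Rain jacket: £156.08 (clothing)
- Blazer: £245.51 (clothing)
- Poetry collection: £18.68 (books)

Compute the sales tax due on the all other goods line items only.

£5.69

Stainless water bottle £32.02: all other goods → 8.5% → £2.72
Extension cord £16.15: all other goods → 8.5% → £1.37
Scented candle £18.88: all other goods → 8.5% → £1.60
Tax on all other goods = £2.72 + £1.37 + £1.60 = £5.69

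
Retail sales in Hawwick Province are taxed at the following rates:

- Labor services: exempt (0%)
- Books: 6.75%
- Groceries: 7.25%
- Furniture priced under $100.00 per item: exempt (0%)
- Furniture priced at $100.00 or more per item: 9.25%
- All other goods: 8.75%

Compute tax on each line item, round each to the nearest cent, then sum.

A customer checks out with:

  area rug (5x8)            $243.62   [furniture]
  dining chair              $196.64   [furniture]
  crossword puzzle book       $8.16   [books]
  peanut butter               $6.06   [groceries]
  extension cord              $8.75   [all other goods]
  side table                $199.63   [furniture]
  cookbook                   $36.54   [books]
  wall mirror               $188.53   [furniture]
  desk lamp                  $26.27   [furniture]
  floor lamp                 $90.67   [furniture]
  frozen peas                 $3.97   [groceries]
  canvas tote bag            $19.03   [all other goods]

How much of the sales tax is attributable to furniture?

$76.63

Area rug (5x8) $243.62: furniture, $100.00 or more → 9.25% → $22.53
Dining chair $196.64: furniture, $100.00 or more → 9.25% → $18.19
Side table $199.63: furniture, $100.00 or more → 9.25% → $18.47
Wall mirror $188.53: furniture, $100.00 or more → 9.25% → $17.44
Desk lamp $26.27: furniture, under $100.00 → 0% → $0.00
Floor lamp $90.67: furniture, under $100.00 → 0% → $0.00
Tax on furniture = $22.53 + $18.19 + $18.47 + $17.44 + $0.00 + $0.00 = $76.63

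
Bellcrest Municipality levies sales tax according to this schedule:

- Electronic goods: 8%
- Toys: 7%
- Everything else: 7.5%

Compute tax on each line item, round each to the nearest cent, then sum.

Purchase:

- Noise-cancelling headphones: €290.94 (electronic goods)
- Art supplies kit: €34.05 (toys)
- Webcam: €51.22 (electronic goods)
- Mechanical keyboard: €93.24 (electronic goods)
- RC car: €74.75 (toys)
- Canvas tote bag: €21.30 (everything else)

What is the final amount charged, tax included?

Noise-cancelling headphones €290.94: electronic goods → 8% → €23.28
Art supplies kit €34.05: toys → 7% → €2.38
Webcam €51.22: electronic goods → 8% → €4.10
Mechanical keyboard €93.24: electronic goods → 8% → €7.46
RC car €74.75: toys → 7% → €5.23
Canvas tote bag €21.30: everything else → 7.5% → €1.60
Subtotal = €565.50; tax = €44.05; total due = €609.55

€609.55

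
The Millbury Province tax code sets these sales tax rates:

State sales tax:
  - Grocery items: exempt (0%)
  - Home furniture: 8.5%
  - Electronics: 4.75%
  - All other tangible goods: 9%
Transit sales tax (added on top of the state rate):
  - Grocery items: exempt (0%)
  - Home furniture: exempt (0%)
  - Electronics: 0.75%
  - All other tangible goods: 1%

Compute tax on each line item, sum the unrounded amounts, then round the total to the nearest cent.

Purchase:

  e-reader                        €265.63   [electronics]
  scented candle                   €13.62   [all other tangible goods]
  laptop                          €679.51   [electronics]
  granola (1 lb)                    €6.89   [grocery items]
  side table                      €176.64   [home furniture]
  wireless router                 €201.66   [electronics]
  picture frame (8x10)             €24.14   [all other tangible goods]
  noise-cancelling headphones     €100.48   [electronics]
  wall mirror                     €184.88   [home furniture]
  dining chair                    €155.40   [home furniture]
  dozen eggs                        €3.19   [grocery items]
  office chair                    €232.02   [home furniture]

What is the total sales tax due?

E-reader €265.63: electronics → 4.75% + 0.75% transit = 5.5% → €14.60965
Scented candle €13.62: all other tangible goods → 9% + 1% transit = 10% → €1.362
Laptop €679.51: electronics → 4.75% + 0.75% transit = 5.5% → €37.37305
Granola (1 lb) €6.89: grocery items → 0% + 0% transit = 0% → €0.00
Side table €176.64: home furniture → 8.5% + 0% transit = 8.5% → €15.0144
Wireless router €201.66: electronics → 4.75% + 0.75% transit = 5.5% → €11.0913
Picture frame (8x10) €24.14: all other tangible goods → 9% + 1% transit = 10% → €2.414
Noise-cancelling headphones €100.48: electronics → 4.75% + 0.75% transit = 5.5% → €5.5264
Wall mirror €184.88: home furniture → 8.5% + 0% transit = 8.5% → €15.7148
Dining chair €155.40: home furniture → 8.5% + 0% transit = 8.5% → €13.209
Dozen eggs €3.19: grocery items → 0% + 0% transit = 0% → €0.00
Office chair €232.02: home furniture → 8.5% + 0% transit = 8.5% → €19.7217
Unrounded tax sum = €136.0363 → €136.04

€136.04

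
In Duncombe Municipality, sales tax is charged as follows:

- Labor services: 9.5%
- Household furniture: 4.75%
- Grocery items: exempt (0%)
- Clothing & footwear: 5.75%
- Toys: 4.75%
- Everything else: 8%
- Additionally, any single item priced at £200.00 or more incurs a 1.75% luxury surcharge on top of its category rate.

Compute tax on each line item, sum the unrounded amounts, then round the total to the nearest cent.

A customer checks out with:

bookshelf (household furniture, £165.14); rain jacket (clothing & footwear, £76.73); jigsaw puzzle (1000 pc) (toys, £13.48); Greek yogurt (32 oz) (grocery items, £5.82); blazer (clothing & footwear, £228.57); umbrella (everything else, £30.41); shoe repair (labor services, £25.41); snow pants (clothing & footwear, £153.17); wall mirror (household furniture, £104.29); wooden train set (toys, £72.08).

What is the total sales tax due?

Bookshelf £165.14: household furniture → 4.75% → £7.84415
Rain jacket £76.73: clothing & footwear → 5.75% → £4.411975
Jigsaw puzzle (1000 pc) £13.48: toys → 4.75% → £0.6403
Greek yogurt (32 oz) £5.82: grocery items → 0% → £0.00
Blazer £228.57: clothing & footwear → 5.75% + 1.75% surcharge = 7.5% → £17.14275
Umbrella £30.41: everything else → 8% → £2.4328
Shoe repair £25.41: labor services → 9.5% → £2.41395
Snow pants £153.17: clothing & footwear → 5.75% → £8.807275
Wall mirror £104.29: household furniture → 4.75% → £4.953775
Wooden train set £72.08: toys → 4.75% → £3.4238
Unrounded tax sum = £52.070775 → £52.07

£52.07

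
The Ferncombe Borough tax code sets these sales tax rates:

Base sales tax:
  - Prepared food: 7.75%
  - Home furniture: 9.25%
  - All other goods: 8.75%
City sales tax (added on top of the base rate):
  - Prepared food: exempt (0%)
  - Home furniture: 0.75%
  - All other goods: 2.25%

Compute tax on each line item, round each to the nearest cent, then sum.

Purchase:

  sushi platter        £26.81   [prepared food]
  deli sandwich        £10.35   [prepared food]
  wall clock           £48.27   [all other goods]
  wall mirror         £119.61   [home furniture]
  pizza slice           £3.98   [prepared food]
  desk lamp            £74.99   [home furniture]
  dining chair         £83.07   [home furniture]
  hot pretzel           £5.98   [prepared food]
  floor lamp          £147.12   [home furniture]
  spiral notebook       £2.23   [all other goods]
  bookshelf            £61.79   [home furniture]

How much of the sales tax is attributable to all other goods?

£5.56

Wall clock £48.27: all other goods → 8.75% + 2.25% city = 11% → £5.31
Spiral notebook £2.23: all other goods → 8.75% + 2.25% city = 11% → £0.25
Tax on all other goods = £5.31 + £0.25 = £5.56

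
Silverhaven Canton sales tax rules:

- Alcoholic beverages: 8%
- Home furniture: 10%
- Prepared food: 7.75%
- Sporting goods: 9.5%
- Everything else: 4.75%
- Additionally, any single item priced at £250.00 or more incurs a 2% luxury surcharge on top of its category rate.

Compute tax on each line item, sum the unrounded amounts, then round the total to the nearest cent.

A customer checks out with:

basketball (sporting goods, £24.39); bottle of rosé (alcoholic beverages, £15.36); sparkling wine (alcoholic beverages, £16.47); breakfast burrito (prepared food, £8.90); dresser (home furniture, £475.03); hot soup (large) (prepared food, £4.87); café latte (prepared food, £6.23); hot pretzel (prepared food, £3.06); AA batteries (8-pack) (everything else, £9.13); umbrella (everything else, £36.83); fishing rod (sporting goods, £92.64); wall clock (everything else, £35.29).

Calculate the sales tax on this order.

Basketball £24.39: sporting goods → 9.5% → £2.31705
Bottle of rosé £15.36: alcoholic beverages → 8% → £1.2288
Sparkling wine £16.47: alcoholic beverages → 8% → £1.3176
Breakfast burrito £8.90: prepared food → 7.75% → £0.68975
Dresser £475.03: home furniture → 10% + 2% surcharge = 12% → £57.0036
Hot soup (large) £4.87: prepared food → 7.75% → £0.377425
Café latte £6.23: prepared food → 7.75% → £0.482825
Hot pretzel £3.06: prepared food → 7.75% → £0.23715
AA batteries (8-pack) £9.13: everything else → 4.75% → £0.433675
Umbrella £36.83: everything else → 4.75% → £1.749425
Fishing rod £92.64: sporting goods → 9.5% → £8.8008
Wall clock £35.29: everything else → 4.75% → £1.676275
Unrounded tax sum = £76.314375 → £76.31

£76.31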